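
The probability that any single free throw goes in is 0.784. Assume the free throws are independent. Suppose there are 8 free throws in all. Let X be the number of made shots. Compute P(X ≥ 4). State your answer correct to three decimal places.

0.985

X ~ Binomial(8, 0.784); P(X ≥ 4) = Σ C(8,k) p^k (1−p)^(8−k) over k:
  k=4: C(8,4)·0.784^4·0.216^4 = 0.05757
  k=5: C(8,5)·0.784^5·0.216^3 = 0.16716
  k=6: C(8,6)·0.784^6·0.216^2 = 0.30336
  k=7: C(8,7)·0.784^7·0.216^1 = 0.31460
  k=8: C(8,8)·0.784^8·0.216^0 = 0.14273
Total = 0.98542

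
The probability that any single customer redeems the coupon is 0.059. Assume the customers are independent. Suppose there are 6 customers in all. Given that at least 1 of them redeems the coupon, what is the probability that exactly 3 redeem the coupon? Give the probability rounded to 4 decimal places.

X ~ Binomial(6, 0.059). Want P(X=3 | X≥1) = P(X=3) / P(X≥1).
P(X=3) = C(6,3)·0.059^3·0.941^3 = 0.003423
P(X≥1) = 1 − 0.694285 = 0.305715
Ratio = 0.003423 / 0.305715 = 0.011195

0.0112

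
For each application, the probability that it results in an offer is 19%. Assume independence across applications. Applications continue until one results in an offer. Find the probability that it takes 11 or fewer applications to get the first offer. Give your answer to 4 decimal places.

Y = number of applications to the first success; geometric, p = 0.19.
P(Y ≤ 11) = 1 − (1−p)^11 = 1 − 0.098477 = 0.901523

0.9015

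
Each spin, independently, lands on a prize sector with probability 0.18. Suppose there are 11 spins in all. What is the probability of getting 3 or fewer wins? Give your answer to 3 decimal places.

X ~ Binomial(11, 0.18); P(X ≤ 3) = Σ C(11,k) p^k (1−p)^(11−k) over k:
  k=0: C(11,0)·0.18^0·0.82^11 = 0.11271
  k=1: C(11,1)·0.18^1·0.82^10 = 0.27215
  k=2: C(11,2)·0.18^2·0.82^9 = 0.29870
  k=3: C(11,3)·0.18^3·0.82^8 = 0.19670
Total = 0.88026

0.880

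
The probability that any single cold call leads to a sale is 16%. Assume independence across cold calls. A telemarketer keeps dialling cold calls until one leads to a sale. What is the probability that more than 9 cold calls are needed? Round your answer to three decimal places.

Y = number of cold calls to the first success; geometric, p = 0.16.
P(Y > 9) = P(first 9 all fail) = (1−p)^9 = 0.20822

0.208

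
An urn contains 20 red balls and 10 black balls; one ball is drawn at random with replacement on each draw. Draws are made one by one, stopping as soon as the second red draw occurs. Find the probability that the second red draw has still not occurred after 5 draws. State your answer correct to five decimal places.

Needing more than 5 draws ⇔ fewer than 2 successes in the first 5. With X ~ Binomial(5, 0.666667), P(Y > 5) = P(X ≤ 1).
  k=0: C(5,0)·0.666667^0·0.333333^5 = 0.0041152
  k=1: C(5,1)·0.666667^1·0.333333^4 = 0.0411523
P(X ≤ 1) = 0.0452675

0.04527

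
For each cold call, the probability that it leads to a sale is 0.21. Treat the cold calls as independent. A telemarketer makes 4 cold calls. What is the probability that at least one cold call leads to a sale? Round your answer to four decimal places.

P(at least one) = 1 − P(none) = 1 − (1 − 0.21)^4
= 1 − 0.389501 = 0.610499

0.6105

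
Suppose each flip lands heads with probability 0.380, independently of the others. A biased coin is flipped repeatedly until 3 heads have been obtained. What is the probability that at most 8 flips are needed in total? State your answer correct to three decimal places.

0.641

Finishing within 8 flips ⇔ at least 3 successes in the first 8. With X ~ Binomial(8, 0.38), P(Y ≤ 8) = 1 − P(X ≤ 2).
  k=0: C(8,0)·0.38^0·0.62^8 = 0.02183
  k=1: C(8,1)·0.38^1·0.62^7 = 0.10706
  k=2: C(8,2)·0.38^2·0.62^6 = 0.22965
1 − 0.35855 = 0.64145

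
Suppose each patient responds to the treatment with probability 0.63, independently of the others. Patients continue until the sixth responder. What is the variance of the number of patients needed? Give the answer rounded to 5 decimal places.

Y = total patients until the sixth success; negative binomial with r=6, p=0.63.
Var(Y) = r(1−p)/p² = 6·0.37 / 0.63² = 5.5933485

5.59335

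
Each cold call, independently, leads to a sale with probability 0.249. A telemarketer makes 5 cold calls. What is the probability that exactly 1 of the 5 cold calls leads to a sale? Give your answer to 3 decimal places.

0.396

X ~ Binomial(n=5, p=0.249).
P(X=1) = C(5,1) · p^1 · (1−p)^4
= 5 · 0.249 · 0.3181 = 0.39603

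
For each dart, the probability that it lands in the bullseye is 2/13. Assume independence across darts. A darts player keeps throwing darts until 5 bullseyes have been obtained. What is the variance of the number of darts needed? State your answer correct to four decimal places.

Y = total darts until the fifth success; negative binomial with r=5, p=0.153846.
Var(Y) = r(1−p)/p² = 5·0.846154 / 0.153846² = 178.750000

178.7500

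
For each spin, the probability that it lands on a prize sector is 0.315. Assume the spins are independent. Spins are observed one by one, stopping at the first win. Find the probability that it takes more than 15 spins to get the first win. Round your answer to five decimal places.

0.00343

Y = number of spins to the first success; geometric, p = 0.315.
P(Y > 15) = P(first 15 all fail) = (1−p)^15 = 0.0034305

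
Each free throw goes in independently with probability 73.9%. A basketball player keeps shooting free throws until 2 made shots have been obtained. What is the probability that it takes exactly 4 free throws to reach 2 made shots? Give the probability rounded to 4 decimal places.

Y = trial on which the second success occurs; negative binomial, r=2, p=0.739.
P(Y=4) = C(3,1) · p^2 · (1−p)^2
= 3 · 0.54612 · 0.068121 = 0.111607

0.1116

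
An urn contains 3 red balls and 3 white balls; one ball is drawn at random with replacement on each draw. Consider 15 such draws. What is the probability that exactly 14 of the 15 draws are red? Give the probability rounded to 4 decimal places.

0.0005

X ~ Binomial(n=15, p=0.50).
P(X=14) = C(15,14) · p^14 · (1−p)^1
= 15 · 6.1035e-05 · 0.5 = 0.000458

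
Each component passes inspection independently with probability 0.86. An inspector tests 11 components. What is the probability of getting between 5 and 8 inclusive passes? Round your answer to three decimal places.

0.191

X ~ Binomial(11, 0.86); P(5 ≤ X ≤ 8) = Σ C(11,k) p^k (1−p)^(11−k) over k:
  k=5: C(11,5)·0.86^5·0.14^6 = 0.00164
  k=6: C(11,6)·0.86^6·0.14^5 = 0.01005
  k=7: C(11,7)·0.86^7·0.14^4 = 0.04411
  k=8: C(11,8)·0.86^8·0.14^3 = 0.13547
Total = 0.19127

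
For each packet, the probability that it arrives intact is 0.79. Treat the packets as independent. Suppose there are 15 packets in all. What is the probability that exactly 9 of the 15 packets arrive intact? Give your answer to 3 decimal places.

0.051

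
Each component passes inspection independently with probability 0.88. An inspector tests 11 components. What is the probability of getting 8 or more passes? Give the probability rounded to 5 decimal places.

X ~ Binomial(11, 0.88); P(X ≥ 8) = Σ C(11,k) p^k (1−p)^(11−k) over k:
  k=8: C(11,8)·0.88^8·0.12^3 = 0.1025390
  k=9: C(11,9)·0.88^9·0.12^2 = 0.2506509
  k=10: C(11,10)·0.88^10·0.12^1 = 0.3676213
  k=11: C(11,11)·0.88^11·0.12^0 = 0.2450809
Total = 0.9658920

0.96589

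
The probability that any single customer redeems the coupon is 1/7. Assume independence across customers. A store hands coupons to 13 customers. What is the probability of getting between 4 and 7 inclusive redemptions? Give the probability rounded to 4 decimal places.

0.1025

X ~ Binomial(13, 0.142857); P(4 ≤ X ≤ 7) = Σ C(13,k) p^k (1−p)^(13−k) over k:
  k=4: C(13,4)·0.142857^4·0.857143^9 = 0.074369
  k=5: C(13,5)·0.142857^5·0.857143^8 = 0.022311
  k=6: C(13,6)·0.142857^6·0.857143^7 = 0.004958
  k=7: C(13,7)·0.142857^7·0.857143^6 = 0.000826
Total = 0.102464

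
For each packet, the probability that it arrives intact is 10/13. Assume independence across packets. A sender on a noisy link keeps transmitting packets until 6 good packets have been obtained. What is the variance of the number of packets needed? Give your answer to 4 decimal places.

2.3400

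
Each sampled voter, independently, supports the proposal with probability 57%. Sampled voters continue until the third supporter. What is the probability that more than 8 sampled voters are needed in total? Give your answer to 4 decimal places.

0.0711

Needing more than 8 sampled voters ⇔ fewer than 3 successes in the first 8. With X ~ Binomial(8, 0.57), P(Y > 8) = P(X ≤ 2).
  k=0: C(8,0)·0.57^0·0.43^8 = 0.001169
  k=1: C(8,1)·0.57^1·0.43^7 = 0.012395
  k=2: C(8,2)·0.57^2·0.43^6 = 0.057507
P(X ≤ 2) = 0.071070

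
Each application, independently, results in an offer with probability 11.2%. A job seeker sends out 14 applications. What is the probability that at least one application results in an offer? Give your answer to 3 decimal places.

P(at least one) = 1 − P(none) = 1 − (1 − 0.112)^14
= 1 − 0.18958 = 0.81042

0.810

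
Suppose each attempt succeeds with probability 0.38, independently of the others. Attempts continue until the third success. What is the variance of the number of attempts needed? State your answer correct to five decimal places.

12.88089

Y = total attempts until the third success; negative binomial with r=3, p=0.38.
Var(Y) = r(1−p)/p² = 3·0.62 / 0.38² = 12.8808864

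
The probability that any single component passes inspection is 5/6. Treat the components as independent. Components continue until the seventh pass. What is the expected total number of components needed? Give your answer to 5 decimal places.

Y = total components until the seventh success; negative binomial with r=7, p=0.833333.
E[Y] = r / p = 7 / 0.833333 = 8.4000000

8.40000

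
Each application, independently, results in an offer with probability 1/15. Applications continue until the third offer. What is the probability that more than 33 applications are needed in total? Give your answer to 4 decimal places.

Needing more than 33 applications ⇔ fewer than 3 successes in the first 33. With X ~ Binomial(33, 0.066667), P(Y > 33) = P(X ≤ 2).
  k=0: C(33,0)·0.066667^0·0.933333^33 = 0.102616
  k=1: C(33,1)·0.066667^1·0.933333^32 = 0.241880
  k=2: C(33,2)·0.066667^2·0.933333^31 = 0.276434
P(X ≤ 2) = 0.620929

0.6209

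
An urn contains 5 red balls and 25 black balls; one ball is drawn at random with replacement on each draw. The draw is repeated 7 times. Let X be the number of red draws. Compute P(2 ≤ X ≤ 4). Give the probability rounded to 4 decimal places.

X ~ Binomial(7, 0.166667); P(2 ≤ X ≤ 4) = Σ C(7,k) p^k (1−p)^(7−k) over k:
  k=2: C(7,2)·0.166667^2·0.833333^5 = 0.234429
  k=3: C(7,3)·0.166667^3·0.833333^4 = 0.078143
  k=4: C(7,4)·0.166667^4·0.833333^3 = 0.015629
Total = 0.328200

0.3282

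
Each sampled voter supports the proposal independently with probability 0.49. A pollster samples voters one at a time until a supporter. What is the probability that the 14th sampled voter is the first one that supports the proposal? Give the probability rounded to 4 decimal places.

Geometric (trials to first success), p = 0.49.
P(Y = 14) = (1−p)^13 · p = 0.00015791 · 0.49 = 0.000077

0.0001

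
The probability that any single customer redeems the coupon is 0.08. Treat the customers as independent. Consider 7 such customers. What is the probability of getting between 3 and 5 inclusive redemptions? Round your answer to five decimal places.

0.01401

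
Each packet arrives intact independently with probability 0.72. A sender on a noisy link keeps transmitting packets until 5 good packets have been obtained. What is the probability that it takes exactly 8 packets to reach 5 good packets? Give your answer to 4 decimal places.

Y = trial on which the fifth success occurs; negative binomial, r=5, p=0.72.
P(Y=8) = C(7,4) · p^5 · (1−p)^3
= 35 · 0.19349 · 0.021952 = 0.148664

0.1487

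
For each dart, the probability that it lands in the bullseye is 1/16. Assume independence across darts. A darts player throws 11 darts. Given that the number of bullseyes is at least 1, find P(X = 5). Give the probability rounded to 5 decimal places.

0.00059

X ~ Binomial(11, 0.0625). Want P(X=5 | X≥1) = P(X=5) / P(X≥1).
P(X=5) = C(11,5)·0.0625^5·0.9375^6 = 0.0002991
P(X≥1) = 1 − 0.4916817 = 0.5083183
Ratio = 0.0002991 / 0.5083183 = 0.0005885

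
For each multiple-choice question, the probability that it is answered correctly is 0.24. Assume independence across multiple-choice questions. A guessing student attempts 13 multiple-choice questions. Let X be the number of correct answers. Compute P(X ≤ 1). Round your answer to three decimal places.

X ~ Binomial(13, 0.24); P(X ≤ 1) = Σ C(13,k) p^k (1−p)^(13−k) over k:
  k=0: C(13,0)·0.24^0·0.76^13 = 0.02822
  k=1: C(13,1)·0.24^1·0.76^12 = 0.11586
Total = 0.14408

0.144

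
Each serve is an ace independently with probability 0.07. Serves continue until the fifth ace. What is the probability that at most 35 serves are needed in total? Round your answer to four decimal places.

Finishing within 35 serves ⇔ at least 5 successes in the first 35. With X ~ Binomial(35, 0.07), P(Y ≤ 35) = 1 − P(X ≤ 4).
  k=0: C(35,0)·0.07^0·0.93^35 = 0.078868
  k=1: C(35,1)·0.07^1·0.93^34 = 0.207772
  k=2: C(35,2)·0.07^2·0.93^33 = 0.265858
  k=3: C(35,3)·0.07^3·0.93^32 = 0.220119
  k=4: C(35,4)·0.07^4·0.93^31 = 0.132545
1 − 0.905163 = 0.094837

0.0948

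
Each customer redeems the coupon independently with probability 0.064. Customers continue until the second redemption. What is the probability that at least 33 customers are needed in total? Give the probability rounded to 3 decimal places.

0.384

Needing more than 32 customers ⇔ fewer than 2 successes in the first 32. With X ~ Binomial(32, 0.064), P(Y > 32) = P(X ≤ 1).
  k=0: C(32,0)·0.064^0·0.936^32 = 0.12046
  k=1: C(32,1)·0.064^1·0.936^31 = 0.26356
P(X ≤ 1) = 0.38402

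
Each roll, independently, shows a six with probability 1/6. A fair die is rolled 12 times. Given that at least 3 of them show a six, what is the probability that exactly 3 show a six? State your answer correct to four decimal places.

X ~ Binomial(12, 0.166667). Want P(X=3 | X≥3) = P(X=3) / P(X≥3).
P(X=3) = C(12,3)·0.166667^3·0.833333^9 = 0.197396
P(X≥3) = 1 − 0.112157 − 0.269176 − 0.296094 = 0.322574
Ratio = 0.197396 / 0.322574 = 0.611940

0.6119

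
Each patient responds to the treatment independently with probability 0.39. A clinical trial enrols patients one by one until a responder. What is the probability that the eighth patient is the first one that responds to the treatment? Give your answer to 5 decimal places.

Geometric (trials to first success), p = 0.39.
P(Y = 8) = (1−p)^7 · p = 0.031427 · 0.39 = 0.0122567

0.01226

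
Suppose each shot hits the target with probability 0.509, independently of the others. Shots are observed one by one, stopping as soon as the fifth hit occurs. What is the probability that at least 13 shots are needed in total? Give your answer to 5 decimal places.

Needing more than 12 shots ⇔ fewer than 5 successes in the first 12. With X ~ Binomial(12, 0.509), P(Y > 12) = P(X ≤ 4).
  k=0: C(12,0)·0.509^0·0.491^12 = 0.0001963
  k=1: C(12,1)·0.509^1·0.491^11 = 0.0024423
  k=2: C(12,2)·0.509^2·0.491^10 = 0.0139250
  k=3: C(12,3)·0.509^3·0.491^9 = 0.0481182
  k=4: C(12,4)·0.509^4·0.491^8 = 0.1122350
P(X ≤ 4) = 0.1769168

0.17692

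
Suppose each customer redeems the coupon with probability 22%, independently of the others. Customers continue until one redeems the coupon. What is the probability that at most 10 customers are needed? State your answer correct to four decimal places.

0.9166

Y = number of customers to the first success; geometric, p = 0.22.
P(Y ≤ 10) = 1 − (1−p)^10 = 1 − 0.083358 = 0.916642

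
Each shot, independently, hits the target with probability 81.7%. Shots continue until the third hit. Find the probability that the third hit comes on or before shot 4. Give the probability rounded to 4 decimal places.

0.8447

Finishing within 4 shots ⇔ at least 3 successes in the first 4. With X ~ Binomial(4, 0.817), P(Y ≤ 4) = 1 − P(X ≤ 2).
  k=0: C(4,0)·0.817^0·0.183^4 = 0.001122
  k=1: C(4,1)·0.817^1·0.183^3 = 0.020028
  k=2: C(4,2)·0.817^2·0.183^2 = 0.134121
1 − 0.155271 = 0.844729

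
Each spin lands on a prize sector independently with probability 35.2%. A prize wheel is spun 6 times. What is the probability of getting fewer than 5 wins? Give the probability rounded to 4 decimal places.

0.9771

X ~ Binomial(6, 0.352); P(X ≤ 4) = Σ C(6,k) p^k (1−p)^(6−k) over k:
  k=0: C(6,0)·0.352^0·0.648^6 = 0.074037
  k=1: C(6,1)·0.352^1·0.648^5 = 0.241306
  k=2: C(6,2)·0.352^2·0.648^4 = 0.327700
  k=3: C(6,3)·0.352^3·0.648^3 = 0.237347
  k=4: C(6,4)·0.352^4·0.648^2 = 0.096697
Total = 0.977087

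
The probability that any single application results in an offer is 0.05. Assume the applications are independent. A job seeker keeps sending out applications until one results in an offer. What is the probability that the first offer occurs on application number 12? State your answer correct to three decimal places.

Geometric (trials to first success), p = 0.05.
P(Y = 12) = (1−p)^11 · p = 0.5688 · 0.05 = 0.02844

0.028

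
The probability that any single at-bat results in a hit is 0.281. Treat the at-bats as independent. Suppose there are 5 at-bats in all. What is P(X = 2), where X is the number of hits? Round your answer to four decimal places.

0.2935

X ~ Binomial(n=5, p=0.281).
P(X=2) = C(5,2) · p^2 · (1−p)^3
= 10 · 0.078961 · 0.37169 = 0.293494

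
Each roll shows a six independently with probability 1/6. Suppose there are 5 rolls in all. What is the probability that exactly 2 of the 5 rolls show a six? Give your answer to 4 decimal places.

0.1608

X ~ Binomial(n=5, p=0.166667).
P(X=2) = C(5,2) · p^2 · (1−p)^3
= 10 · 0.027778 · 0.5787 = 0.160751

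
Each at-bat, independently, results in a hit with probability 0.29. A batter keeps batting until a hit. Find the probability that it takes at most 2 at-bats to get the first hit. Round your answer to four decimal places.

0.4959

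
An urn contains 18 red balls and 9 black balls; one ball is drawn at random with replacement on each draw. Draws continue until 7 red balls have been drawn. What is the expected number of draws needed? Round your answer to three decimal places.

Y = total draws until the seventh success; negative binomial with r=7, p=0.666667.
E[Y] = r / p = 7 / 0.666667 = 10.50000

10.500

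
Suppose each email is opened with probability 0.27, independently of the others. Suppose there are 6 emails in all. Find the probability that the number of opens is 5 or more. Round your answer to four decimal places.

0.0067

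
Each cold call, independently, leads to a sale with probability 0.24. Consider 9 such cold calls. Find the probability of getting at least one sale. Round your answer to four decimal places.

0.9154

P(at least one) = 1 − P(none) = 1 − (1 − 0.24)^9
= 1 − 0.084591 = 0.915409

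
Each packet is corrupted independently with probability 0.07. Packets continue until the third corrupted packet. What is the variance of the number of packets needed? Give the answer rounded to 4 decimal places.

569.3878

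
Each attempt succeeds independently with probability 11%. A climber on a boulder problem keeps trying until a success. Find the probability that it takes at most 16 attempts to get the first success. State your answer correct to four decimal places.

0.8450

Y = number of attempts to the first success; geometric, p = 0.11.
P(Y ≤ 16) = 1 − (1−p)^16 = 1 − 0.154967 = 0.845033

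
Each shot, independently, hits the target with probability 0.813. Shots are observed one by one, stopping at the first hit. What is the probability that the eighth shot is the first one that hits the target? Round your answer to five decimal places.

Geometric (trials to first success), p = 0.813.
P(Y = 8) = (1−p)^7 · p = 7.9963e-06 · 0.813 = 0.0000065

0.00001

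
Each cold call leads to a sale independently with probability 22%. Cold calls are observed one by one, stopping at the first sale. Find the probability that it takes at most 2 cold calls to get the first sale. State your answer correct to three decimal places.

0.392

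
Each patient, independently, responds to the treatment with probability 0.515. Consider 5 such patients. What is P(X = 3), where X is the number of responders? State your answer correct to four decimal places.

X ~ Binomial(n=5, p=0.515).
P(X=3) = C(5,3) · p^3 · (1−p)^2
= 10 · 0.13659 · 0.23522 = 0.321296

0.3213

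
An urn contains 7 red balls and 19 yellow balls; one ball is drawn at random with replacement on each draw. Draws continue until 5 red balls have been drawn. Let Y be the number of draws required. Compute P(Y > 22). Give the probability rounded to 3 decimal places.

Needing more than 22 draws ⇔ fewer than 5 successes in the first 22. With X ~ Binomial(22, 0.269231), P(Y > 22) = P(X ≤ 4).
  k=0: C(22,0)·0.269231^0·0.730769^22 = 0.00101
  k=1: C(22,1)·0.269231^1·0.730769^21 = 0.00816
  k=2: C(22,2)·0.269231^2·0.730769^20 = 0.03158
  k=3: C(22,3)·0.269231^3·0.730769^19 = 0.07757
  k=4: C(22,4)·0.269231^4·0.730769^18 = 0.13576
P(X ≤ 4) = 0.25409

0.254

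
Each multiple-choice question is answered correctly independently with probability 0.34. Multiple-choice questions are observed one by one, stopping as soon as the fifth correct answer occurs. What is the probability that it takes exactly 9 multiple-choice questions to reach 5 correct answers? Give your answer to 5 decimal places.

0.06035

Y = trial on which the fifth success occurs; negative binomial, r=5, p=0.34.
P(Y=9) = C(8,4) · p^5 · (1−p)^4
= 70 · 0.0045435 · 0.18975 = 0.0603488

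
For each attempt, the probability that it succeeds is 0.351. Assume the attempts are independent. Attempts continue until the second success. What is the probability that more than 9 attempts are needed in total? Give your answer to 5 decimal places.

0.11985

Needing more than 9 attempts ⇔ fewer than 2 successes in the first 9. With X ~ Binomial(9, 0.351), P(Y > 9) = P(X ≤ 1).
  k=0: C(9,0)·0.351^0·0.649^9 = 0.0204269
  k=1: C(9,1)·0.351^1·0.649^8 = 0.0994277
P(X ≤ 1) = 0.1198545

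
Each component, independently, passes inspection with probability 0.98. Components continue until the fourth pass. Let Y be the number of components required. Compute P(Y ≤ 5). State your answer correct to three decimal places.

0.996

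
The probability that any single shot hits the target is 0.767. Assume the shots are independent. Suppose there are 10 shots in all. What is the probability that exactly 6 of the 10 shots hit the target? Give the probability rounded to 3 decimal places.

X ~ Binomial(n=10, p=0.767).
P(X=6) = C(10,6) · p^6 · (1−p)^4
= 210 · 0.2036 · 0.0029473 = 0.12601

0.126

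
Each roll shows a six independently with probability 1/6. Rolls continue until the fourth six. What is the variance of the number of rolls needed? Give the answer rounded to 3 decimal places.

Y = total rolls until the fourth success; negative binomial with r=4, p=0.166667.
Var(Y) = r(1−p)/p² = 4·0.833333 / 0.166667² = 120.00000

120.000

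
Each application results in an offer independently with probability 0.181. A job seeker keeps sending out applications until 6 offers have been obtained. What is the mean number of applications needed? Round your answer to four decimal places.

33.1492

Y = total applications until the sixth success; negative binomial with r=6, p=0.181.
E[Y] = r / p = 6 / 0.181 = 33.149171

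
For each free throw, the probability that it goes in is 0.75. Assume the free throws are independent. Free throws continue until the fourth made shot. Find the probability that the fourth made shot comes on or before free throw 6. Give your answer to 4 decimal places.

Finishing within 6 free throws ⇔ at least 4 successes in the first 6. With X ~ Binomial(6, 0.75), P(Y ≤ 6) = 1 − P(X ≤ 3).
  k=0: C(6,0)·0.75^0·0.25^6 = 0.000244
  k=1: C(6,1)·0.75^1·0.25^5 = 0.004395
  k=2: C(6,2)·0.75^2·0.25^4 = 0.032959
  k=3: C(6,3)·0.75^3·0.25^3 = 0.131836
1 − 0.169434 = 0.830566

0.8306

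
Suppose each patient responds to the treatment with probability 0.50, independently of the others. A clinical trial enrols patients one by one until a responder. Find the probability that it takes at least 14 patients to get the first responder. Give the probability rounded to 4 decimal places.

0.0001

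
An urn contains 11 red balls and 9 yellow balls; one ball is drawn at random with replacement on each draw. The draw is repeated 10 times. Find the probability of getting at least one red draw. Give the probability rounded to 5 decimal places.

P(at least one) = 1 − P(none) = 1 − (1 − 0.55)^10
= 1 − 0.0003405 = 0.9996595

0.99966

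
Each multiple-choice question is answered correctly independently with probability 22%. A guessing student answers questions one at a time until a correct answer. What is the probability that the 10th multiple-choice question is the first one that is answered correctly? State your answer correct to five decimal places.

Geometric (trials to first success), p = 0.22.
P(Y = 10) = (1−p)^9 · p = 0.10687 · 0.22 = 0.0235112

0.02351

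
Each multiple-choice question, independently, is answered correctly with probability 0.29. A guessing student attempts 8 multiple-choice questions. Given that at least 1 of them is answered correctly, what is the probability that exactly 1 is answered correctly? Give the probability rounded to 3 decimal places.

0.226

X ~ Binomial(8, 0.29). Want P(X=1 | X≥1) = P(X=1) / P(X≥1).
P(X=1) = C(8,1)·0.29^1·0.71^7 = 0.21101
P(X≥1) = 1 − 0.06458 = 0.93542
Ratio = 0.21101 / 0.93542 = 0.22557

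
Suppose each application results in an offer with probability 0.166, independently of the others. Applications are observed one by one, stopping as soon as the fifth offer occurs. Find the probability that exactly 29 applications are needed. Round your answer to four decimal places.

0.0331

Y = trial on which the fifth success occurs; negative binomial, r=5, p=0.166.
P(Y=29) = C(28,4) · p^5 · (1−p)^24
= 20475 · 0.00012605 · 0.012823 = 0.033094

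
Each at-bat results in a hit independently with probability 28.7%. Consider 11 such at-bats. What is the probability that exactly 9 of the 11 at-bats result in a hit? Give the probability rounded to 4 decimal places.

0.0004

X ~ Binomial(n=11, p=0.287).
P(X=9) = C(11,9) · p^9 · (1−p)^2
= 55 · 1.3211e-05 · 0.50837 = 0.000369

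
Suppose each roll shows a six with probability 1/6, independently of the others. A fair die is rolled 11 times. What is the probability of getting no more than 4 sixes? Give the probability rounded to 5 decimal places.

X ~ Binomial(11, 0.166667); P(X ≤ 4) = Σ C(11,k) p^k (1−p)^(11−k) over k:
  k=0: C(11,0)·0.166667^0·0.833333^11 = 0.1345880
  k=1: C(11,1)·0.166667^1·0.833333^10 = 0.2960936
  k=2: C(11,2)·0.166667^2·0.833333^9 = 0.2960936
  k=3: C(11,3)·0.166667^3·0.833333^8 = 0.1776561
  k=4: C(11,4)·0.166667^4·0.833333^7 = 0.0710625
Total = 0.9754937

0.97549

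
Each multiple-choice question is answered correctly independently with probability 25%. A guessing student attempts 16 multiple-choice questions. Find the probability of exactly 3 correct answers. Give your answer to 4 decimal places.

0.2079

X ~ Binomial(n=16, p=0.25).
P(X=3) = C(16,3) · p^3 · (1−p)^13
= 560 · 0.015625 · 0.023757 = 0.207876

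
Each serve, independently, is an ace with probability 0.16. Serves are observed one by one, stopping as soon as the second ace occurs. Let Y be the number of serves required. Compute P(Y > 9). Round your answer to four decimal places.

Needing more than 9 serves ⇔ fewer than 2 successes in the first 9. With X ~ Binomial(9, 0.16), P(Y > 9) = P(X ≤ 1).
  k=0: C(9,0)·0.16^0·0.84^9 = 0.208216
  k=1: C(9,1)·0.16^1·0.84^8 = 0.356941
P(X ≤ 1) = 0.565157

0.5652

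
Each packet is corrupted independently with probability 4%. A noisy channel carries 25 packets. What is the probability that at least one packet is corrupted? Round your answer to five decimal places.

P(at least one) = 1 − P(none) = 1 − (1 − 0.04)^25
= 1 − 0.3603967 = 0.6396033

0.63960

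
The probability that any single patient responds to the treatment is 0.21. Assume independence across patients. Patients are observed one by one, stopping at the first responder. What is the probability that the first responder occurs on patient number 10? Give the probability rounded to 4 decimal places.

0.0252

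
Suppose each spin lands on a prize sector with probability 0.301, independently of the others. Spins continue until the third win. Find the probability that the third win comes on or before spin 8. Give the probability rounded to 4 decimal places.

0.4508

Finishing within 8 spins ⇔ at least 3 successes in the first 8. With X ~ Binomial(8, 0.301), P(Y ≤ 8) = 1 − P(X ≤ 2).
  k=0: C(8,0)·0.301^0·0.699^8 = 0.056992
  k=1: C(8,1)·0.301^1·0.699^7 = 0.196335
  k=2: C(8,2)·0.301^2·0.699^6 = 0.295906
1 − 0.549233 = 0.450767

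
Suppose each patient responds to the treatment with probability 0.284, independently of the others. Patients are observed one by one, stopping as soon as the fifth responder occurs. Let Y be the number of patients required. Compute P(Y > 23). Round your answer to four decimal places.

0.1747

Needing more than 23 patients ⇔ fewer than 5 successes in the first 23. With X ~ Binomial(23, 0.284), P(Y > 23) = P(X ≤ 4).
  k=0: C(23,0)·0.284^0·0.716^23 = 0.000460
  k=1: C(23,1)·0.284^1·0.716^22 = 0.004199
  k=2: C(23,2)·0.284^2·0.716^21 = 0.018320
  k=3: C(23,3)·0.284^3·0.716^20 = 0.050867
  k=4: C(23,4)·0.284^4·0.716^19 = 0.100881
P(X ≤ 4) = 0.174727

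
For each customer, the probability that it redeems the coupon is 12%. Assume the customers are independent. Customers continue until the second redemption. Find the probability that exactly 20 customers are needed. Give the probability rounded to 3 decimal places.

0.027

Y = trial on which the second success occurs; negative binomial, r=2, p=0.12.
P(Y=20) = C(19,1) · p^2 · (1−p)^18
= 19 · 0.0144 · 0.10016 = 0.02740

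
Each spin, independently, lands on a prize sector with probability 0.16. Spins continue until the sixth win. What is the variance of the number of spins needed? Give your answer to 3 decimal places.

196.875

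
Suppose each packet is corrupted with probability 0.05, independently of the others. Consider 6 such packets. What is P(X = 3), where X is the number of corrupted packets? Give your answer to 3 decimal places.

0.002

X ~ Binomial(n=6, p=0.05).
P(X=3) = C(6,3) · p^3 · (1−p)^3
= 20 · 0.000125 · 0.85737 = 0.00214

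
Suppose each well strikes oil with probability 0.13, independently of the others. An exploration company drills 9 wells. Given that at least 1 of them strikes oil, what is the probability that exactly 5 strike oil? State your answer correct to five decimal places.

0.00375

X ~ Binomial(9, 0.13). Want P(X=5 | X≥1) = P(X=5) / P(X≥1).
P(X=5) = C(9,5)·0.13^5·0.87^4 = 0.0026802
P(X≥1) = 1 − 0.2855442 = 0.7144558
Ratio = 0.0026802 / 0.7144558 = 0.0037514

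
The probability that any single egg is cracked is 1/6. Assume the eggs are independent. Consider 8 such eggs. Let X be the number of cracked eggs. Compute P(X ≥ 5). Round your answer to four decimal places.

0.0046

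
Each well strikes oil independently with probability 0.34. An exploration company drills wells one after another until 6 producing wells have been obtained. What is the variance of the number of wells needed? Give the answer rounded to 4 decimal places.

34.2561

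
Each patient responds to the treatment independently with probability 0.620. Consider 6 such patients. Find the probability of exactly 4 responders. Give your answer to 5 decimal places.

0.32006

X ~ Binomial(n=6, p=0.62).
P(X=4) = C(6,4) · p^4 · (1−p)^2
= 15 · 0.14776 · 0.1444 = 0.3200554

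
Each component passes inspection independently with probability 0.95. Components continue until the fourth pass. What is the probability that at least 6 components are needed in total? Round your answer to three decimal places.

0.023

Needing more than 5 components ⇔ fewer than 4 successes in the first 5. With X ~ Binomial(5, 0.95), P(Y > 5) = P(X ≤ 3).
  k=0: C(5,0)·0.95^0·0.05^5 = 0.00000
  k=1: C(5,1)·0.95^1·0.05^4 = 0.00003
  k=2: C(5,2)·0.95^2·0.05^3 = 0.00113
  k=3: C(5,3)·0.95^3·0.05^2 = 0.02143
P(X ≤ 3) = 0.02259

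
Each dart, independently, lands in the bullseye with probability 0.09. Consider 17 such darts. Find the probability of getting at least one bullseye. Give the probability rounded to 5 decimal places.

P(at least one) = 1 − P(none) = 1 − (1 − 0.09)^17
= 1 − 0.2012351 = 0.7987649

0.79876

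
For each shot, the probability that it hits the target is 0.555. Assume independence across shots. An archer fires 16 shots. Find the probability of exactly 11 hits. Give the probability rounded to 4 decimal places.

X ~ Binomial(n=16, p=0.555).
P(X=11) = C(16,11) · p^11 · (1−p)^5
= 4368 · 0.0015389 · 0.01745 = 0.117302

0.1173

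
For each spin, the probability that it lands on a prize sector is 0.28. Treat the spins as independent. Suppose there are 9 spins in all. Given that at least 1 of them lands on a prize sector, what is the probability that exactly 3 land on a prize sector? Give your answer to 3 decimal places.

0.271

X ~ Binomial(9, 0.28). Want P(X=3 | X≥1) = P(X=3) / P(X≥1).
P(X=3) = C(9,3)·0.28^3·0.72^6 = 0.25689
P(X≥1) = 1 − 0.05200 = 0.94800
Ratio = 0.25689 / 0.94800 = 0.27098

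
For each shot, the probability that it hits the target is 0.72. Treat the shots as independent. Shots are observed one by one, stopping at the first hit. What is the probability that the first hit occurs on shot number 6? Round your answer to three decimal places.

0.001

Geometric (trials to first success), p = 0.72.
P(Y = 6) = (1−p)^5 · p = 0.001721 · 0.72 = 0.00124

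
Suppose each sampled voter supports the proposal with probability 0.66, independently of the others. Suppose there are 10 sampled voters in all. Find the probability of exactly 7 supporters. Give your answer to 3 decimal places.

0.257

X ~ Binomial(n=10, p=0.66).
P(X=7) = C(10,7) · p^7 · (1−p)^3
= 120 · 0.054552 · 0.039304 = 0.25729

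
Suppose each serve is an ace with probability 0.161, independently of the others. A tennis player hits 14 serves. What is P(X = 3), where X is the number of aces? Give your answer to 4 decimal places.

X ~ Binomial(n=14, p=0.161).
P(X=3) = C(14,3) · p^3 · (1−p)^11
= 364 · 0.0041733 · 0.145 = 0.220273

0.2203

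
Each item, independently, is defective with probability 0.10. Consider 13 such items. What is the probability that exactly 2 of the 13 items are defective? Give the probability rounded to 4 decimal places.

0.2448

X ~ Binomial(n=13, p=0.10).
P(X=2) = C(13,2) · p^2 · (1−p)^11
= 78 · 0.01 · 0.31381 = 0.244772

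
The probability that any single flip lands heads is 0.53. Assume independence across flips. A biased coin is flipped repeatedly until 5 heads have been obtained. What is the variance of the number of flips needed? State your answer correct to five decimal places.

Y = total flips until the fifth success; negative binomial with r=5, p=0.53.
Var(Y) = r(1−p)/p² = 5·0.47 / 0.53² = 8.3659665

8.36597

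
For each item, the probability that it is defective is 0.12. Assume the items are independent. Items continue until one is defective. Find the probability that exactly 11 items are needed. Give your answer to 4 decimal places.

0.0334

Geometric (trials to first success), p = 0.12.
P(Y = 11) = (1−p)^10 · p = 0.2785 · 0.12 = 0.033420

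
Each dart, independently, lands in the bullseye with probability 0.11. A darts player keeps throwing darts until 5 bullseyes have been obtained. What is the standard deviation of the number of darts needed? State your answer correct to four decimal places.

19.1773

Y = total darts until the fifth success; negative binomial with r=5, p=0.11.
SD(Y) = √[r(1−p)/p²] = √(367.768595) = 19.177294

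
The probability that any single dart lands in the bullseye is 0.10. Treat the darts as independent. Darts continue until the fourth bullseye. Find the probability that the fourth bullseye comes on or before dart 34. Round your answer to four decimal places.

Finishing within 34 darts ⇔ at least 4 successes in the first 34. With X ~ Binomial(34, 0.10), P(Y ≤ 34) = 1 − P(X ≤ 3).
  k=0: C(34,0)·0.10^0·0.90^34 = 0.027813
  k=1: C(34,1)·0.10^1·0.90^33 = 0.105071
  k=2: C(34,2)·0.10^2·0.90^32 = 0.192630
  k=3: C(34,3)·0.10^3·0.90^31 = 0.228302
1 − 0.553815 = 0.446185

0.4462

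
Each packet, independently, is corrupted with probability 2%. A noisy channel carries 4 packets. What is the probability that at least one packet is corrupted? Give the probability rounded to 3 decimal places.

0.078

P(at least one) = 1 − P(none) = 1 − (1 − 0.02)^4
= 1 − 0.92237 = 0.07763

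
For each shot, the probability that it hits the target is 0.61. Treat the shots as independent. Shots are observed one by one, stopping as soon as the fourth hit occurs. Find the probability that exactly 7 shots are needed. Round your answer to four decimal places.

Y = trial on which the fourth success occurs; negative binomial, r=4, p=0.61.
P(Y=7) = C(6,3) · p^4 · (1−p)^3
= 20 · 0.13846 · 0.059319 = 0.164264

0.1643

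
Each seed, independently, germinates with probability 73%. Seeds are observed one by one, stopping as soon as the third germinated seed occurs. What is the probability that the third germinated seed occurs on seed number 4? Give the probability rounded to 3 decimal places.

0.315

Y = trial on which the third success occurs; negative binomial, r=3, p=0.73.
P(Y=4) = C(3,2) · p^3 · (1−p)^1
= 3 · 0.38902 · 0.27 = 0.31510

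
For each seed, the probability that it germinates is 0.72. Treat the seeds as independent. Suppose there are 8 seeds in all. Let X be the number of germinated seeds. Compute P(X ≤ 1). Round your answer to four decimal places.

X ~ Binomial(8, 0.72); P(X ≤ 1) = Σ C(8,k) p^k (1−p)^(8−k) over k:
  k=0: C(8,0)·0.72^0·0.28^8 = 0.000038
  k=1: C(8,1)·0.72^1·0.28^7 = 0.000777
Total = 0.000815

0.0008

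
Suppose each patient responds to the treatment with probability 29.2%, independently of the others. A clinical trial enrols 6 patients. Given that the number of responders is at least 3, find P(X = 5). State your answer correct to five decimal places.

0.03742

X ~ Binomial(6, 0.292). Want P(X=5 | X≥3) = P(X=5) / P(X≥3).
P(X=5) = C(6,5)·0.292^5·0.708^1 = 0.0090178
P(X≥3) = 1 − 0.1259504 − 0.3116739 − 0.3213586 = 0.2410171
Ratio = 0.0090178 / 0.2410171 = 0.0374154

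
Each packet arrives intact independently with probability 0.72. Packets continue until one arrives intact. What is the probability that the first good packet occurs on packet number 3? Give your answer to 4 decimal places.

Geometric (trials to first success), p = 0.72.
P(Y = 3) = (1−p)^2 · p = 0.0784 · 0.72 = 0.056448

0.0564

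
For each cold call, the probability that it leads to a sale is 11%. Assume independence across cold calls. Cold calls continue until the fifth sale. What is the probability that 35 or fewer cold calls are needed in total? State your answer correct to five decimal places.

Finishing within 35 cold calls ⇔ at least 5 successes in the first 35. With X ~ Binomial(35, 0.11), P(Y ≤ 35) = 1 − P(X ≤ 4).
  k=0: C(35,0)·0.11^0·0.89^35 = 0.0169297
  k=1: C(35,1)·0.11^1·0.89^34 = 0.0732354
  k=2: C(35,2)·0.11^2·0.89^33 = 0.1538766
  k=3: C(35,3)·0.11^3·0.89^32 = 0.2092030
  k=4: C(35,4)·0.11^4·0.89^31 = 0.2068524
1 − 0.6600971 = 0.3399029

0.33990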